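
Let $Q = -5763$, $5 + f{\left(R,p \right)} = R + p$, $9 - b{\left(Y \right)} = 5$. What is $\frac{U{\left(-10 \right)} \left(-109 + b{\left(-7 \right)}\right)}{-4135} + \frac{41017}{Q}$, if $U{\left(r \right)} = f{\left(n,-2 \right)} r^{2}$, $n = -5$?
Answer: $- \frac{179148659}{4766001} \approx -37.589$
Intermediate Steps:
$b{\left(Y \right)} = 4$ ($b{\left(Y \right)} = 9 - 5 = 4$)
$f{\left(R,p \right)} = -5 + R + p$ ($f{\left(R,p \right)} = -5 + \left(R + p\right) = -5 + R + p$)
$U{\left(r \right)} = - 12 r^{2}$ ($U{\left(r \right)} = \left(-5 - 5 - 2\right) r^{2} = - 12 r^{2}$)
$\frac{U{\left(-10 \right)} \left(-109 + b{\left(-7 \right)}\right)}{-4135} + \frac{41017}{Q} = \frac{- 12 \left(-10\right)^{2} \left(-109 + 4\right)}{-4135} + \frac{41017}{-5763} = \left(-12\right) 100 \left(-105\right) \left(- \frac{1}{4135}\right) + 41017 \left(- \frac{1}{5763}\right) = \left(-1200\right) \left(-105\right) \left(- \frac{1}{4135}\right) - \frac{41017}{5763} = 126000 \left(- \frac{1}{4135}\right) - \frac{41017}{5763} = - \frac{25200}{827} - \frac{41017}{5763} = - \frac{179148659}{4766001}$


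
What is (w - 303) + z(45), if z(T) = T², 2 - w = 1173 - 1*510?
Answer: 1061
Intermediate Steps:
w = -661 (w = 2 - (1173 - 1*510) = 2 - (1173 - 510) = 2 - 1*663 = 2 - 663 = -661)
(w - 303) + z(45) = (-661 - 303) + 45² = -964 + 2025 = 1061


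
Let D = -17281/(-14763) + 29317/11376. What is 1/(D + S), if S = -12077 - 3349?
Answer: -55981296/863357673587 ≈ -6.4841e-5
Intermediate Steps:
D = 209798509/55981296 (D = -17281*(-1/14763) + 29317*(1/11376) = 17281/14763 + 29317/11376 = 209798509/55981296 ≈ 3.7477)
S = -15426
1/(D + S) = 1/(209798509/55981296 - 15426) = 1/(-863357673587/55981296) = -55981296/863357673587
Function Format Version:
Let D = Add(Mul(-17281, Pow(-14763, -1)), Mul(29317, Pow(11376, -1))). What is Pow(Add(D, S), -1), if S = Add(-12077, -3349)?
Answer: Rational(-55981296, 863357673587) ≈ -6.4841e-5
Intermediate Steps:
D = Rational(209798509, 55981296) (D = Add(Mul(-17281, Rational(-1, 14763)), Mul(29317, Rational(1, 11376))) = Add(Rational(17281, 14763), Rational(29317, 11376)) = Rational(209798509, 55981296) ≈ 3.7477)
S = -15426
Pow(Add(D, S), -1) = Pow(Add(Rational(209798509, 55981296), -15426), -1) = Pow(Rational(-863357673587, 55981296), -1) = Rational(-55981296, 863357673587)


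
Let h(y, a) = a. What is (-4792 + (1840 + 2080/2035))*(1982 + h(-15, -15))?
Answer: -2362461416/407 ≈ -5.8046e+6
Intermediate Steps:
(-4792 + (1840 + 2080/2035))*(1982 + h(-15, -15)) = (-4792 + (1840 + 2080/2035))*(1982 - 15) = (-4792 + (1840 + 2080*(1/2035)))*1967 = (-4792 + (1840 + 416/407))*1967 = (-4792 + 749296/407)*1967 = -1201048/407*1967 = -2362461416/407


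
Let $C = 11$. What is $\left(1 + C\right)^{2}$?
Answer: $144$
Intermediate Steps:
$\left(1 + C\right)^{2} = \left(1 + 11\right)^{2} = 12^{2} = 144$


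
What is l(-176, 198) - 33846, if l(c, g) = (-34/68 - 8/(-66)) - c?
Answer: -2222245/66 ≈ -33670.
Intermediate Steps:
l(c, g) = -25/66 - c (l(c, g) = (-34*1/68 - 8*(-1/66)) - c = (-1/2 + 4/33) - c = -25/66 - c)
l(-176, 198) - 33846 = (-25/66 - 1*(-176)) - 33846 = (-25/66 + 176) - 33846 = 11591/66 - 33846 = -2222245/66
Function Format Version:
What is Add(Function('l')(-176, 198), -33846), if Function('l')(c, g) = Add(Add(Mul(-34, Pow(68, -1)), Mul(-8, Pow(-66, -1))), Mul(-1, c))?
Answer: Rational(-2222245, 66) ≈ -33670.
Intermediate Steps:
Function('l')(c, g) = Add(Rational(-25, 66), Mul(-1, c)) (Function('l')(c, g) = Add(Add(Mul(-34, Rational(1, 68)), Mul(-8, Rational(-1, 66))), Mul(-1, c)) = Add(Add(Rational(-1, 2), Rational(4, 33)), Mul(-1, c)) = Add(Rational(-25, 66), Mul(-1, c)))
Add(Function('l')(-176, 198), -33846) = Add(Add(Rational(-25, 66), Mul(-1, -176)), -33846) = Add(Add(Rational(-25, 66), 176), -33846) = Add(Rational(11591, 66), -33846) = Rational(-2222245, 66)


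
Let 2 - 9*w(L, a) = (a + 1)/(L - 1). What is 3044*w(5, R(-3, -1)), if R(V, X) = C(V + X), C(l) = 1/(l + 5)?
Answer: 1522/3 ≈ 507.33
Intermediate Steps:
C(l) = 1/(5 + l)
R(V, X) = 1/(5 + V + X) (R(V, X) = 1/(5 + (V + X)) = 1/(5 + V + X))
w(L, a) = 2/9 - (1 + a)/(9*(-1 + L)) (w(L, a) = 2/9 - (a + 1)/(9*(L - 1)) = 2/9 - (1 + a)/(9*(-1 + L)))
3044*w(5, R(-3, -1)) = 3044*((-3 - 1/(5 - 3 - 1) + 2*5)/(9*(-1 + 5))) = 3044*((⅑)*(-3 - 1/1 + 10)/4) = 3044*((⅑)*(¼)*(-3 - 1*1 + 10)) = 3044*((⅑)*(¼)*(-3 - 1 + 10)) = 3044*((⅑)*(¼)*6) = 3044*(⅙) = 1522/3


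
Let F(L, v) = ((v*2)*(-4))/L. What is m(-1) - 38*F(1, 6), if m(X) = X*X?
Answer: 1825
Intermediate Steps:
m(X) = X²
F(L, v) = -8*v/L (F(L, v) = ((2*v)*(-4))/L = (-8*v)/L = -8*v/L)
m(-1) - 38*F(1, 6) = (-1)² - (-304)*6/1 = 1 - (-304)*6 = 1 - 38*(-48) = 1 + 1824 = 1825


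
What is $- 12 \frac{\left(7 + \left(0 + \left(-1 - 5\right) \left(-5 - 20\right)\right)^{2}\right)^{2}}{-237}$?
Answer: $\frac{2026260196}{79} \approx 2.5649 \cdot 10^{7}$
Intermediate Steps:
$- 12 \frac{\left(7 + \left(0 + \left(-1 - 5\right) \left(-5 - 20\right)\right)^{2}\right)^{2}}{-237} = - 12 \left(7 + \left(0 - 6 \left(-5 - 20\right)\right)^{2}\right)^{2} \left(- \frac{1}{237}\right) = - 12 \left(7 + \left(0 - -150\right)^{2}\right)^{2} \left(- \frac{1}{237}\right) = - 12 \left(7 + \left(0 + 150\right)^{2}\right)^{2} \left(- \frac{1}{237}\right) = - 12 \left(7 + 150^{2}\right)^{2} \left(- \frac{1}{237}\right) = - 12 \left(7 + 22500\right)^{2} \left(- \frac{1}{237}\right) = - 12 \cdot 22507^{2} \left(- \frac{1}{237}\right) = - 12 \cdot 506565049 \left(- \frac{1}{237}\right) = \left(-12\right) \left(- \frac{506565049}{237}\right) = \frac{2026260196}{79}$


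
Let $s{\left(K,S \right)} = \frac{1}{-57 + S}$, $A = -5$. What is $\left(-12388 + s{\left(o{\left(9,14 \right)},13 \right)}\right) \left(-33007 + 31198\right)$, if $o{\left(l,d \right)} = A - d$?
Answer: $\frac{986037057}{44} \approx 2.241 \cdot 10^{7}$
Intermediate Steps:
$o{\left(l,d \right)} = -5 - d$
$\left(-12388 + s{\left(o{\left(9,14 \right)},13 \right)}\right) \left(-33007 + 31198\right) = \left(-12388 + \frac{1}{-57 + 13}\right) \left(-33007 + 31198\right) = \left(-12388 + \frac{1}{-44}\right) \left(-1809\right) = \left(-12388 - \frac{1}{44}\right) \left(-1809\right) = \left(- \frac{545073}{44}\right) \left(-1809\right) = \frac{986037057}{44}$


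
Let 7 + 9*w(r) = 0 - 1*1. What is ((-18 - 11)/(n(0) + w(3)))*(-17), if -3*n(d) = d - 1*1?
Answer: -4437/5 ≈ -887.40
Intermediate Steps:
n(d) = ⅓ - d/3 (n(d) = -(d - 1*1)/3 = -(d - 1)/3 = -(-1 + d)/3 = ⅓ - d/3)
w(r) = -8/9 (w(r) = -7/9 + (0 - 1*1)/9 = -7/9 + (0 - 1)/9 = -7/9 + (⅑)*(-1) = -7/9 - ⅑ = -8/9)
((-18 - 11)/(n(0) + w(3)))*(-17) = ((-18 - 11)/((⅓ - ⅓*0) - 8/9))*(-17) = -29/((⅓ + 0) - 8/9)*(-17) = -29/(⅓ - 8/9)*(-17) = -29/(-5/9)*(-17) = -29*(-9/5)*(-17) = (261/5)*(-17) = -4437/5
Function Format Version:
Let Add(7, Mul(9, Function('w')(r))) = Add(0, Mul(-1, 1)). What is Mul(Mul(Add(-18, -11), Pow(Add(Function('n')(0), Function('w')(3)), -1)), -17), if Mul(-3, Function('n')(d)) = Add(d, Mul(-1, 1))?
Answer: Rational(-4437, 5) ≈ -887.40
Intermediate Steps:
Function('n')(d) = Add(Rational(1, 3), Mul(Rational(-1, 3), d)) (Function('n')(d) = Mul(Rational(-1, 3), Add(d, Mul(-1, 1))) = Mul(Rational(-1, 3), Add(d, -1)) = Mul(Rational(-1, 3), Add(-1, d)) = Add(Rational(1, 3), Mul(Rational(-1, 3), d)))
Function('w')(r) = Rational(-8, 9) (Function('w')(r) = Add(Rational(-7, 9), Mul(Rational(1, 9), Add(0, Mul(-1, 1)))) = Add(Rational(-7, 9), Mul(Rational(1, 9), Add(0, -1))) = Add(Rational(-7, 9), Mul(Rational(1, 9), -1)) = Add(Rational(-7, 9), Rational(-1, 9)) = Rational(-8, 9))
Mul(Mul(Add(-18, -11), Pow(Add(Function('n')(0), Function('w')(3)), -1)), -17) = Mul(Mul(Add(-18, -11), Pow(Add(Add(Rational(1, 3), Mul(Rational(-1, 3), 0)), Rational(-8, 9)), -1)), -17) = Mul(Mul(-29, Pow(Add(Add(Rational(1, 3), 0), Rational(-8, 9)), -1)), -17) = Mul(Mul(-29, Pow(Add(Rational(1, 3), Rational(-8, 9)), -1)), -17) = Mul(Mul(-29, Pow(Rational(-5, 9), -1)), -17) = Mul(Mul(-29, Rational(-9, 5)), -17) = Mul(Rational(261, 5), -17) = Rational(-4437, 5)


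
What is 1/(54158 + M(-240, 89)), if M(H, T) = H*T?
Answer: 1/32798 ≈ 3.0490e-5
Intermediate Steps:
1/(54158 + M(-240, 89)) = 1/(54158 - 240*89) = 1/(54158 - 21360) = 1/32798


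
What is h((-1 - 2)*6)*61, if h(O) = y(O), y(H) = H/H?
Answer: 61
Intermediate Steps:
y(H) = 1
h(O) = 1
h((-1 - 2)*6)*61 = 1*61 = 61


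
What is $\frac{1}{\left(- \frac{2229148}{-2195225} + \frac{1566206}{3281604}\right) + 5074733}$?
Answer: $\frac{3601929570450}{18278836231516219721} \approx 1.9705 \cdot 10^{-7}$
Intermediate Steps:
$\frac{1}{\left(- \frac{2229148}{-2195225} + \frac{1566206}{3281604}\right) + 5074733} = \frac{1}{\left(\left(-2229148\right) \left(- \frac{1}{2195225}\right) + 1566206 \cdot \frac{1}{3281604}\right) + 5074733} = \frac{1}{\left(\frac{2229148}{2195225} + \frac{783103}{1640802}\right) + 5074733} = \frac{1}{\frac{5376677779871}{3601929570450} + 5074733} = \frac{1}{\frac{18278836231516219721}{3601929570450}} = \frac{3601929570450}{18278836231516219721}$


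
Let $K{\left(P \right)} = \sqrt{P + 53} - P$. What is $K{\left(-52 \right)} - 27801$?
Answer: $-27748$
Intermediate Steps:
$K{\left(P \right)} = \sqrt{53 + P} - P$
$K{\left(-52 \right)} - 27801 = \left(\sqrt{53 - 52} - -52\right) - 27801 = \left(\sqrt{1} + 52\right) - 27801 = \left(1 + 52\right) - 27801 = 53 - 27801 = -27748$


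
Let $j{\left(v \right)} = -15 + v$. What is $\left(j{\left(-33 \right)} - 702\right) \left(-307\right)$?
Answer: $230250$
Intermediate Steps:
$\left(j{\left(-33 \right)} - 702\right) \left(-307\right) = \left(\left(-15 - 33\right) - 702\right) \left(-307\right) = \left(-48 - 702\right) \left(-307\right) = \left(-750\right) \left(-307\right) = 230250$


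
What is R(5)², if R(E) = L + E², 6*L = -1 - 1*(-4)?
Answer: 2601/4 ≈ 650.25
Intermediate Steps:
L = ½ (L = (-1 - 1*(-4))/6 = (-1 + 4)/6 = (⅙)*3 = ½ ≈ 0.50000)
R(E) = ½ + E²
R(5)² = (½ + 5²)² = (½ + 25)² = (51/2)² = 2601/4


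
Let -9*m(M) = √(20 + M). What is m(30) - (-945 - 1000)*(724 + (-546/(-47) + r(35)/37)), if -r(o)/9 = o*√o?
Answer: 67246430/47 - 612675*√35/37 - 5*√2/9 ≈ 1.3328e+6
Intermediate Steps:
r(o) = -9*o^(3/2) (r(o) = -9*o*√o = -9*o^(3/2))
m(M) = -√(20 + M)/9
m(30) - (-945 - 1000)*(724 + (-546/(-47) + r(35)/37)) = -√(20 + 30)/9 - (-945 - 1000)*(724 + (-546/(-47) - 315*√35/37)) = -5*√2/9 - (-1945)*(724 + (-546*(-1/47) - 315*√35*(1/37))) = -5*√2/9 - (-1945)*(724 + (546/47 - 315*√35*(1/37))) = -5*√2/9 - (-1945)*(724 + (546/47 - 315*√35/37)) = -5*√2/9 - (-1945)*(34574/47 - 315*√35/37) = -5*√2/9 - (-67246430/47 + 612675*√35/37) = -5*√2/9 + (67246430/47 - 612675*√35/37) = 67246430/47 - 612675*√35/37 - 5*√2/9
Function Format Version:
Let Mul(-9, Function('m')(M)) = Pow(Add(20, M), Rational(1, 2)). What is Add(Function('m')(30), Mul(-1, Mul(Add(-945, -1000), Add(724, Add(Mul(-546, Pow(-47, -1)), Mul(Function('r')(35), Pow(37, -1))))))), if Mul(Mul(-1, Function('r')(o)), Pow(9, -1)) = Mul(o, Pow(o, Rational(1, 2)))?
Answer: Add(Rational(67246430, 47), Mul(Rational(-612675, 37), Pow(35, Rational(1, 2))), Mul(Rational(-5, 9), Pow(2, Rational(1, 2)))) ≈ 1.3328e+6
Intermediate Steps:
Function('r')(o) = Mul(-9, Pow(o, Rational(3, 2))) (Function('r')(o) = Mul(-9, Mul(o, Pow(o, Rational(1, 2)))) = Mul(-9, Pow(o, Rational(3, 2))))
Function('m')(M) = Mul(Rational(-1, 9), Pow(Add(20, M), Rational(1, 2)))
Add(Function('m')(30), Mul(-1, Mul(Add(-945, -1000), Add(724, Add(Mul(-546, Pow(-47, -1)), Mul(Function('r')(35), Pow(37, -1))))))) = Add(Mul(Rational(-1, 9), Pow(Add(20, 30), Rational(1, 2))), Mul(-1, Mul(Add(-945, -1000), Add(724, Add(Mul(-546, Pow(-47, -1)), Mul(Mul(-9, Pow(35, Rational(3, 2))), Pow(37, -1))))))) = Add(Mul(Rational(-1, 9), Pow(50, Rational(1, 2))), Mul(-1, Mul(-1945, Add(724, Add(Mul(-546, Rational(-1, 47)), Mul(Mul(-9, Mul(35, Pow(35, Rational(1, 2)))), Rational(1, 37))))))) = Add(Mul(Rational(-1, 9), Mul(5, Pow(2, Rational(1, 2)))), Mul(-1, Mul(-1945, Add(724, Add(Rational(546, 47), Mul(Mul(-315, Pow(35, Rational(1, 2))), Rational(1, 37))))))) = Add(Mul(Rational(-5, 9), Pow(2, Rational(1, 2))), Mul(-1, Mul(-1945, Add(724, Add(Rational(546, 47), Mul(Rational(-315, 37), Pow(35, Rational(1, 2)))))))) = Add(Mul(Rational(-5, 9), Pow(2, Rational(1, 2))), Mul(-1, Mul(-1945, Add(Rational(34574, 47), Mul(Rational(-315, 37), Pow(35, Rational(1, 2))))))) = Add(Mul(Rational(-5, 9), Pow(2, Rational(1, 2))), Mul(-1, Add(Rational(-67246430, 47), Mul(Rational(612675, 37), Pow(35, Rational(1, 2)))))) = Add(Mul(Rational(-5, 9), Pow(2, Rational(1, 2))), Add(Rational(67246430, 47), Mul(Rational(-612675, 37), Pow(35, Rational(1, 2))))) = Add(Rational(67246430, 47), Mul(Rational(-612675, 37), Pow(35, Rational(1, 2))), Mul(Rational(-5, 9), Pow(2, Rational(1, 2))))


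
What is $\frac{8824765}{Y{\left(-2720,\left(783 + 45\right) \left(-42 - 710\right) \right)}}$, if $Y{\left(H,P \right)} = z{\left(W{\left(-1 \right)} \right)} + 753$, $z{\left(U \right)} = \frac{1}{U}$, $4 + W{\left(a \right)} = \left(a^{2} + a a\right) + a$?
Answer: $\frac{26474295}{2258} \approx 11725.0$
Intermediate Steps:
$W{\left(a \right)} = -4 + a + 2 a^{2}$ ($W{\left(a \right)} = -4 + \left(\left(a^{2} + a a\right) + a\right) = -4 + \left(\left(a^{2} + a^{2}\right) + a\right) = -4 + \left(2 a^{2} + a\right) = -4 + \left(a + 2 a^{2}\right) = -4 + a + 2 a^{2}$)
$Y{\left(H,P \right)} = \frac{2258}{3}$ ($Y{\left(H,P \right)} = \frac{1}{-4 - 1 + 2 \left(-1\right)^{2}} + 753 = \frac{1}{-4 - 1 + 2 \cdot 1} + 753 = \frac{1}{-4 - 1 + 2} + 753 = \frac{1}{-3} + 753 = - \frac{1}{3} + 753 = \frac{2258}{3}$)
$\frac{8824765}{Y{\left(-2720,\left(783 + 45\right) \left(-42 - 710\right) \right)}} = \frac{8824765}{\frac{2258}{3}} = 8824765 \cdot \frac{3}{2258} = \frac{26474295}{2258}$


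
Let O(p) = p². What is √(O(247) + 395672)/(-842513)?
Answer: -√456681/842513 ≈ -0.00080210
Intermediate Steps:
√(O(247) + 395672)/(-842513) = √(247² + 395672)/(-842513) = √(61009 + 395672)*(-1/842513) = √456681*(-1/842513) = -√456681/842513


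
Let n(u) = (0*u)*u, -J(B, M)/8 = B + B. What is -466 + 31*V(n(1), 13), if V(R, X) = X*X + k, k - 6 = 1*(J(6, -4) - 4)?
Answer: 1859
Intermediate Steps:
J(B, M) = -16*B (J(B, M) = -8*(B + B) = -16*B)
k = -94 (k = 6 + 1*(-16*6 - 4) = 6 + 1*(-96 - 4) = 6 + 1*(-100) = 6 - 100 = -94)
n(u) = 0 (n(u) = 0*u = 0)
V(R, X) = -94 + X² (V(R, X) = X*X - 94 = X² - 94 = -94 + X²)
-466 + 31*V(n(1), 13) = -466 + 31*(-94 + 13²) = -466 + 31*(-94 + 169) = -466 + 31*75 = -466 + 2325 = 1859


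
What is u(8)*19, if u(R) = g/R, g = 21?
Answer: 399/8 ≈ 49.875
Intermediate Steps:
u(R) = 21/R
u(8)*19 = (21/8)*19 = 399/8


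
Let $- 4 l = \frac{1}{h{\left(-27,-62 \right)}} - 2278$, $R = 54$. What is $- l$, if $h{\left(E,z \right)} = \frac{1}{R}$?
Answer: $-556$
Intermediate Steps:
$h{\left(E,z \right)} = \frac{1}{54}$
$l = 556$ ($l = - \frac{\frac{1}{\frac{1}{54}} - 2278}{4} = - \frac{54 - 2278}{4} = \left(- \frac{1}{4}\right) \left(-2224\right) = 556$)
$- l = \left(-1\right) 556 = -556$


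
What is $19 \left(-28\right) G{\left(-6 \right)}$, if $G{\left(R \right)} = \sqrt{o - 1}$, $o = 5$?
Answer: $-1064$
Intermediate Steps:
$G{\left(R \right)} = 2$ ($G{\left(R \right)} = \sqrt{5 - 1} = \sqrt{4} = 2$)
$19 \left(-28\right) G{\left(-6 \right)} = 19 \left(-28\right) 2 = \left(-532\right) 2 = -1064$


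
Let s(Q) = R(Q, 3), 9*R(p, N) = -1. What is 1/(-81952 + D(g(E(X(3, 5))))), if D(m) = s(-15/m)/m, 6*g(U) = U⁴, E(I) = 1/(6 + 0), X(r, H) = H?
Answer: -1/82816 ≈ -1.2075e-5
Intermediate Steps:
E(I) = ⅙ (E(I) = 1/6 = ⅙)
R(p, N) = -⅑ (R(p, N) = (⅑)*(-1) = -⅑)
s(Q) = -⅑
g(U) = U⁴/6
D(m) = -1/(9*m)
1/(-81952 + D(g(E(X(3, 5))))) = 1/(-81952 - 1/(9*((⅙)⁴/6))) = 1/(-81952 - 1/(9*((⅙)*(1/1296)))) = 1/(-81952 - 1/(9*1/7776)) = 1/(-81952 - ⅑*7776) = 1/(-81952 - 864) = 1/(-82816) = -1/82816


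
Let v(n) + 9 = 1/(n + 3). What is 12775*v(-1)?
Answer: -217175/2 ≈ -1.0859e+5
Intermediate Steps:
v(n) = -9 + 1/(3 + n) (v(n) = -9 + 1/(n + 3) = -9 + 1/(3 + n))
12775*v(-1) = 12775*((-26 - 9*(-1))/(3 - 1)) = 12775*((-26 + 9)/2) = 12775*((½)*(-17)) = 12775*(-17/2) = -217175/2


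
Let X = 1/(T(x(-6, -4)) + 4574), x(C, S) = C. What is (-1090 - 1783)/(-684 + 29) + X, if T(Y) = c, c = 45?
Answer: 13271042/3025445 ≈ 4.3865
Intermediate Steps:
T(Y) = 45
X = 1/4619 (X = 1/(45 + 4574) = 1/4619 ≈ 0.00021650)
(-1090 - 1783)/(-684 + 29) + X = (-1090 - 1783)/(-684 + 29) + 1/4619 = -2873/(-655) + 1/4619 = -2873*(-1/655) + 1/4619 = 2873/655 + 1/4619 = 13271042/3025445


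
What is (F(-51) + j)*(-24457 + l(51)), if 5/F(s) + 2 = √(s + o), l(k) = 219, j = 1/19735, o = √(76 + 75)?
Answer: -24238/19735 + 121190/(2 - I*√(51 - √151)) ≈ 5673.5 + 17654.0*I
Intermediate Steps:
o = √151 ≈ 12.288
j = 1/19735 ≈ 5.0671e-5
F(s) = 5/(-2 + √(s + √151))
(F(-51) + j)*(-24457 + l(51)) = (5/(-2 + √(-51 + √151)) + 1/19735)*(-24457 + 219) = (1/19735 + 5/(-2 + √(-51 + √151)))*(-24238) = -24238/19735 - 121190/(-2 + √(-51 + √151))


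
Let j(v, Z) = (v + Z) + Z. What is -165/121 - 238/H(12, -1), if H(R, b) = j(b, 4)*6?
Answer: -232/33 ≈ -7.0303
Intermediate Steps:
j(v, Z) = v + 2*Z (j(v, Z) = (Z + v) + Z = v + 2*Z)
H(R, b) = 48 + 6*b (H(R, b) = (b + 2*4)*6 = (b + 8)*6 = (8 + b)*6 = 48 + 6*b)
-165/121 - 238/H(12, -1) = -165/121 - 238/(48 + 6*(-1)) = -165*1/121 - 238/(48 - 6) = -15/11 - 238/42 = -15/11 - 238*1/42 = -15/11 - 17/3 = -232/33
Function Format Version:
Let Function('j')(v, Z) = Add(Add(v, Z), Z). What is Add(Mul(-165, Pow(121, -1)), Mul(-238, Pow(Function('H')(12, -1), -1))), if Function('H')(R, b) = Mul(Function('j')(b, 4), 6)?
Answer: Rational(-232, 33) ≈ -7.0303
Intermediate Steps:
Function('j')(v, Z) = Add(v, Mul(2, Z)) (Function('j')(v, Z) = Add(Add(Z, v), Z) = Add(v, Mul(2, Z)))
Function('H')(R, b) = Add(48, Mul(6, b)) (Function('H')(R, b) = Mul(Add(b, Mul(2, 4)), 6) = Mul(Add(b, 8), 6) = Mul(Add(8, b), 6) = Add(48, Mul(6, b)))
Add(Mul(-165, Pow(121, -1)), Mul(-238, Pow(Function('H')(12, -1), -1))) = Add(Mul(-165, Pow(121, -1)), Mul(-238, Pow(Add(48, Mul(6, -1)), -1))) = Add(Mul(-165, Rational(1, 121)), Mul(-238, Pow(Add(48, -6), -1))) = Add(Rational(-15, 11), Mul(-238, Pow(42, -1))) = Add(Rational(-15, 11), Mul(-238, Rational(1, 42))) = Add(Rational(-15, 11), Rational(-17, 3)) = Rational(-232, 33)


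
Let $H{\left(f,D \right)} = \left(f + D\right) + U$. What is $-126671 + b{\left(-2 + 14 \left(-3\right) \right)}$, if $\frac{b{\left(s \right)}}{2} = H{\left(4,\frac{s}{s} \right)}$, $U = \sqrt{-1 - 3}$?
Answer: $-126661 + 4 i \approx -1.2666 \cdot 10^{5} + 4.0 i$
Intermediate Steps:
$U = 2 i$ ($U = \sqrt{-4} = 2 i \approx 2.0 i$)
$H{\left(f,D \right)} = D + f + 2 i$ ($H{\left(f,D \right)} = \left(f + D\right) + 2 i = \left(D + f\right) + 2 i = D + f + 2 i$)
$b{\left(s \right)} = 10 + 4 i$ ($b{\left(s \right)} = 2 \left(\frac{s}{s} + 4 + 2 i\right) = 2 \left(1 + 4 + 2 i\right) = 2 \left(5 + 2 i\right) = 10 + 4 i$)
$-126671 + b{\left(-2 + 14 \left(-3\right) \right)} = -126671 + \left(10 + 4 i\right) = -126661 + 4 i$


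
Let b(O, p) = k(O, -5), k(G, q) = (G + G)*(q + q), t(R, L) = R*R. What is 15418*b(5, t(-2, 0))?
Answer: -1541800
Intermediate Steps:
t(R, L) = R**2
k(G, q) = 4*G*q (k(G, q) = (2*G)*(2*q) = 4*G*q)
b(O, p) = -20*O (b(O, p) = 4*O*(-5) = -20*O)
15418*b(5, t(-2, 0)) = 15418*(-20*5) = 15418*(-100) = -1541800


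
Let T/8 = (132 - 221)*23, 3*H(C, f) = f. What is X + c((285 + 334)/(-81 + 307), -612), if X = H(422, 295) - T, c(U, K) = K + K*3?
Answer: 42079/3 ≈ 14026.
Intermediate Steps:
c(U, K) = 4*K (c(U, K) = K + 3*K = 4*K)
H(C, f) = f/3
T = -16376 (T = 8*((132 - 221)*23) = 8*(-89*23) = 8*(-2047) = -16376)
X = 49423/3 (X = (1/3)*295 - 1*(-16376) = 295/3 + 16376 = 49423/3 ≈ 16474.)
X + c((285 + 334)/(-81 + 307), -612) = 49423/3 + 4*(-612) = 49423/3 - 2448 = 42079/3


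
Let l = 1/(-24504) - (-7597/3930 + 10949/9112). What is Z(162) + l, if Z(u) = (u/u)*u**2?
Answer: 79963701711827/3046847780 ≈ 26245.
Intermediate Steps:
Z(u) = u**2 (Z(u) = 1*u**2 = u**2)
l = 2228573507/3046847780 (l = -1/24504 - (-7597*1/3930 + 10949*(1/9112)) = -1/24504 - (-7597/3930 + 10949/9112) = -1/24504 - 1*(-13097147/17905080) = -1/24504 + 13097147/17905080 = 2228573507/3046847780 ≈ 0.73144)
Z(162) + l = 162**2 + 2228573507/3046847780 = 26244 + 2228573507/3046847780 = 79963701711827/3046847780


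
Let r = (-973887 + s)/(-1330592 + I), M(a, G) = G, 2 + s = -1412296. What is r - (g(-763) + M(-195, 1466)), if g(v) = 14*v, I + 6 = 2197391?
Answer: 2661992701/288931 ≈ 9213.3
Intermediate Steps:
s = -1412298 (s = -2 - 1412296 = -1412298)
I = 2197385 (I = -6 + 2197391 = 2197385)
r = -795395/288931 (r = (-973887 - 1412298)/(-1330592 + 2197385) = -2386185/866793 = -2386185*1/866793 = -795395/288931 ≈ -2.7529)
r - (g(-763) + M(-195, 1466)) = -795395/288931 - (14*(-763) + 1466) = -795395/288931 - (-10682 + 1466) = -795395/288931 - 1*(-9216) = -795395/288931 + 9216 = 2661992701/288931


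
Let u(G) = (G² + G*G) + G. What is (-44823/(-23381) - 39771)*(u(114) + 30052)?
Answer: -52218006834624/23381 ≈ -2.2334e+9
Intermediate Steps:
u(G) = G + 2*G² (u(G) = (G² + G²) + G = 2*G² + G = G + 2*G²)
(-44823/(-23381) - 39771)*(u(114) + 30052) = (-44823/(-23381) - 39771)*(114*(1 + 2*114) + 30052) = (-44823*(-1/23381) - 39771)*(114*(1 + 228) + 30052) = (44823/23381 - 39771)*(114*229 + 30052) = -929840928*(26106 + 30052)/23381 = -929840928/23381*56158 = -52218006834624/23381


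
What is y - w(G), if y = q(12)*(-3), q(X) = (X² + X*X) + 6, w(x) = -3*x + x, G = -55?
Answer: -992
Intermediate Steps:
w(x) = -2*x
q(X) = 6 + 2*X² (q(X) = (X² + X²) + 6 = 2*X² + 6 = 6 + 2*X²)
y = -882 (y = (6 + 2*12²)*(-3) = (6 + 2*144)*(-3) = (6 + 288)*(-3) = 294*(-3) = -882)
y - w(G) = -882 - (-2)*(-55) = -882 - 1*110 = -882 - 110 = -992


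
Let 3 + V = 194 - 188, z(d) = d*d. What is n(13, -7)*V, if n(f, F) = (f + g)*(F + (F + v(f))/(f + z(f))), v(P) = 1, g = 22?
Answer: -9600/13 ≈ -738.46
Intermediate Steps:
z(d) = d²
n(f, F) = (22 + f)*(F + (1 + F)/(f + f²)) (n(f, F) = (f + 22)*(F + (F + 1)/(f + f²)) = (22 + f)*(F + (1 + F)/(f + f²)))
V = 3 (V = -3 + (194 - 188) = -3 + 6 = 3)
n(13, -7)*V = ((22 + 13 + 22*(-7) - 7*13³ + 23*(-7)*13 + 23*(-7)*13²)/(13*(1 + 13)))*3 = ((1/13)*(22 + 13 - 154 - 7*2197 - 2093 + 23*(-7)*169)/14)*3 = ((1/13)*(1/14)*(22 + 13 - 154 - 15379 - 2093 - 27209))*3 = ((1/13)*(1/14)*(-44800))*3 = -3200/13*3 = -9600/13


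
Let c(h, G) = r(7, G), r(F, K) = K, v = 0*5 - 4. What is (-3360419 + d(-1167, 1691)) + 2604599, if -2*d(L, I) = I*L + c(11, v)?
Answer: 461761/2 ≈ 2.3088e+5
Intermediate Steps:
v = -4 (v = 0 - 4 = -4)
c(h, G) = G
d(L, I) = 2 - I*L/2 (d(L, I) = -(I*L - 4)/2 = -(-4 + I*L)/2 = 2 - I*L/2)
(-3360419 + d(-1167, 1691)) + 2604599 = (-3360419 + (2 - ½*1691*(-1167))) + 2604599 = (-3360419 + (2 + 1973397/2)) + 2604599 = (-3360419 + 1973401/2) + 2604599 = -4747437/2 + 2604599 = 461761/2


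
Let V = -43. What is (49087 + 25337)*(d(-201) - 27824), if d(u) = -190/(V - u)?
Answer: -163598166984/79 ≈ -2.0709e+9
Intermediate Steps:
d(u) = -190/(-43 - u)
(49087 + 25337)*(d(-201) - 27824) = (49087 + 25337)*(190/(43 - 201) - 27824) = 74424*(190/(-158) - 27824) = 74424*(190*(-1/158) - 27824) = 74424*(-95/79 - 27824) = 74424*(-2198191/79) = -163598166984/79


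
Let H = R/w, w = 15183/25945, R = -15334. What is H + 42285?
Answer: 244172525/15183 ≈ 16082.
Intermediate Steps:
w = 15183/25945 (w = 15183*(1/25945) = 15183/25945 ≈ 0.58520)
H = -397840630/15183 (H = -15334/15183/25945 = -15334*25945/15183 = -397840630/15183 ≈ -26203.)
H + 42285 = -397840630/15183 + 42285 = 244172525/15183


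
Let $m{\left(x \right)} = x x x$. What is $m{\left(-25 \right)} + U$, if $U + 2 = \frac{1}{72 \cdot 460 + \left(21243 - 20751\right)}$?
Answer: $- \frac{525254723}{33612} \approx -15627.0$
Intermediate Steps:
$m{\left(x \right)} = x^{3}$ ($m{\left(x \right)} = x^{2} x = x^{3}$)
$U = - \frac{67223}{33612}$ ($U = -2 + \frac{1}{72 \cdot 460 + \left(21243 - 20751\right)} = -2 + \frac{1}{33120 + \left(21243 - 20751\right)} = -2 + \frac{1}{33120 + 492} = -2 + \frac{1}{33612} = - \frac{67223}{33612} \approx -2.0$)
$m{\left(-25 \right)} + U = \left(-25\right)^{3} - \frac{67223}{33612} = -15625 - \frac{67223}{33612} = - \frac{525254723}{33612}$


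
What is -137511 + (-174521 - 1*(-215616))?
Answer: -96416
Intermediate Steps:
-137511 + (-174521 - 1*(-215616)) = -137511 + (-174521 + 215616) = -137511 + 41095 = -96416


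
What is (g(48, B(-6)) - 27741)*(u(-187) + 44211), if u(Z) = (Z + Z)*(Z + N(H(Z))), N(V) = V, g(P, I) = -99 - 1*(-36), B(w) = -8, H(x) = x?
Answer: -5118354948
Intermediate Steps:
g(P, I) = -63 (g(P, I) = -99 + 36 = -63)
u(Z) = 4*Z**2 (u(Z) = (Z + Z)*(Z + Z) = (2*Z)*(2*Z) = 4*Z**2)
(g(48, B(-6)) - 27741)*(u(-187) + 44211) = (-63 - 27741)*(4*(-187)**2 + 44211) = -27804*(4*34969 + 44211) = -27804*(139876 + 44211) = -27804*184087 = -5118354948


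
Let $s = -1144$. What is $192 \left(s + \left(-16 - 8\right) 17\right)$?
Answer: $-297984$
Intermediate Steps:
$192 \left(s + \left(-16 - 8\right) 17\right) = 192 \left(-1144 + \left(-16 - 8\right) 17\right) = 192 \left(-1144 - 408\right) = 192 \left(-1552\right) = -297984$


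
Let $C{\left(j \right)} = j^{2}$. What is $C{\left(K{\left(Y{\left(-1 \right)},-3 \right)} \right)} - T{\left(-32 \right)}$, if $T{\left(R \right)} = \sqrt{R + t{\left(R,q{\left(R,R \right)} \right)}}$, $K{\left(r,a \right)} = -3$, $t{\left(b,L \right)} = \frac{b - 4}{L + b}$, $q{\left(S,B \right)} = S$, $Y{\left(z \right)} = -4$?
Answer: $9 - \frac{i \sqrt{503}}{4} \approx 9.0 - 5.6069 i$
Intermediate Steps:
$t{\left(b,L \right)} = \frac{-4 + b}{L + b}$
$T{\left(R \right)} = \sqrt{R + \frac{-4 + R}{2 R}}$ ($T{\left(R \right)} = \sqrt{R + \frac{-4 + R}{R + R}} = \sqrt{R + \frac{-4 + R}{2 R}}$)
$C{\left(K{\left(Y{\left(-1 \right)},-3 \right)} \right)} - T{\left(-32 \right)} = \left(-3\right)^{2} - \frac{\sqrt{2 - \frac{8}{-32} + 4 \left(-32\right)}}{2} = 9 - \frac{\sqrt{2 - - \frac{1}{4} - 128}}{2} = 9 - \frac{\sqrt{2 + \frac{1}{4} - 128}}{2} = 9 - \frac{\sqrt{- \frac{503}{4}}}{2} = 9 - \frac{\frac{1}{2} i \sqrt{503}}{2} = 9 - \frac{i \sqrt{503}}{4}$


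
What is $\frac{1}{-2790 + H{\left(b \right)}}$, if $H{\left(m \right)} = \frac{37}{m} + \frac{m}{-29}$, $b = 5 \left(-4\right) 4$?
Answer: $- \frac{2320}{6467473} \approx -0.00035872$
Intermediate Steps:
$b = -80$ ($b = \left(-20\right) 4 = -80$)
$H{\left(m \right)} = \frac{37}{m} - \frac{m}{29}$ ($H{\left(m \right)} = \frac{37}{m} + m \left(- \frac{1}{29}\right) = \frac{37}{m} - \frac{m}{29}$)
$\frac{1}{-2790 + H{\left(b \right)}} = \frac{1}{-2790 + \left(\frac{37}{-80} - - \frac{80}{29}\right)} = \frac{1}{-2790 + \left(37 \left(- \frac{1}{80}\right) + \frac{80}{29}\right)} = \frac{1}{-2790 + \left(- \frac{37}{80} + \frac{80}{29}\right)} = \frac{1}{-2790 + \frac{5327}{2320}} = \frac{1}{- \frac{6467473}{2320}} = - \frac{2320}{6467473}$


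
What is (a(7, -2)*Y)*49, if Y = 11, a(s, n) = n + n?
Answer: -2156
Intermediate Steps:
a(s, n) = 2*n
(a(7, -2)*Y)*49 = ((2*(-2))*11)*49 = -4*11*49 = -44*49 = -2156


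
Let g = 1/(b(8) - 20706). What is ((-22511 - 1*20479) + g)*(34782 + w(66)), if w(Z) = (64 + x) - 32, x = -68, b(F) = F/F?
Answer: -30927690865446/20705 ≈ -1.4937e+9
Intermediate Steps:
b(F) = 1
w(Z) = -36 (w(Z) = (64 - 68) - 32 = -4 - 32 = -36)
g = -1/20705 (g = 1/(1 - 20706) = 1/(-20705) = -1/20705 ≈ -4.8298e-5)
((-22511 - 1*20479) + g)*(34782 + w(66)) = ((-22511 - 1*20479) - 1/20705)*(34782 - 36) = ((-22511 - 20479) - 1/20705)*34746 = (-42990 - 1/20705)*34746 = -890107951/20705*34746 = -30927690865446/20705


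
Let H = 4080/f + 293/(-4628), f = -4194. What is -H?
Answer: 3351847/3234972 ≈ 1.0361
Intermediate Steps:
H = -3351847/3234972 (H = 4080/(-4194) + 293/(-4628) = 4080*(-1/4194) + 293*(-1/4628) = -680/699 - 293/4628 = -3351847/3234972 ≈ -1.0361)
-H = -1*(-3351847/3234972) = 3351847/3234972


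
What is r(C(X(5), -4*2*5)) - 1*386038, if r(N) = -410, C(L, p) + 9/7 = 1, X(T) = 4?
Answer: -386448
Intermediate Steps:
C(L, p) = -2/7 (C(L, p) = -9/7 + 1 = -2/7)
r(C(X(5), -4*2*5)) - 1*386038 = -410 - 1*386038 = -410 - 386038 = -386448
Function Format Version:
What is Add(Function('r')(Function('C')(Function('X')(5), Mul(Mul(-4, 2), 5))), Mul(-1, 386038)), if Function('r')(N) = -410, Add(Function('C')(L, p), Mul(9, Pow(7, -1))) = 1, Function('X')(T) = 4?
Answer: -386448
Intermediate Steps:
Function('C')(L, p) = Rational(-2, 7) (Function('C')(L, p) = Add(Rational(-9, 7), 1) = Rational(-2, 7))
Add(Function('r')(Function('C')(Function('X')(5), Mul(Mul(-4, 2), 5))), Mul(-1, 386038)) = Add(-410, Mul(-1, 386038)) = Add(-410, -386038) = -386448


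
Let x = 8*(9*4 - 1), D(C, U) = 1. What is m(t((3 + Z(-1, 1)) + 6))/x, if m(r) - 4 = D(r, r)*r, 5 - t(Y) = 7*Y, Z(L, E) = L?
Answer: -47/280 ≈ -0.16786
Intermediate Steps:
t(Y) = 5 - 7*Y
x = 280 (x = 8*(36 - 1) = 8*35 = 280)
m(r) = 4 + r (m(r) = 4 + 1*r = 4 + r)
m(t((3 + Z(-1, 1)) + 6))/x = (4 + (5 - 7*((3 - 1) + 6)))/280 = (4 + (5 - 7*(2 + 6)))*(1/280) = (4 + (5 - 7*8))*(1/280) = (4 + (5 - 56))*(1/280) = (4 - 51)*(1/280) = -47*1/280 = -47/280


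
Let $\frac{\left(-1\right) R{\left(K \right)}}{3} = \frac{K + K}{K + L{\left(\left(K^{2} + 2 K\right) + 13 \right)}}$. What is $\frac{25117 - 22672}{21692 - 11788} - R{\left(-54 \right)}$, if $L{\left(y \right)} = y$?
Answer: $\frac{3556419}{27404368} \approx 0.12978$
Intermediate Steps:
$R{\left(K \right)} = - \frac{6 K}{13 + K^{2} + 3 K}$ ($R{\left(K \right)} = - 3 \frac{K + K}{K + \left(\left(K^{2} + 2 K\right) + 13\right)} = - 3 \frac{2 K}{K + \left(13 + K^{2} + 2 K\right)} = - 3 \frac{2 K}{13 + K^{2} + 3 K} = - \frac{6 K}{13 + K^{2} + 3 K}$)
$\frac{25117 - 22672}{21692 - 11788} - R{\left(-54 \right)} = \frac{25117 - 22672}{21692 - 11788} - \left(-6\right) \left(-54\right) \frac{1}{13 + \left(-54\right)^{2} + 3 \left(-54\right)} = \frac{2445}{9904} - \left(-6\right) \left(-54\right) \frac{1}{13 + 2916 - 162} = 2445 \cdot \frac{1}{9904} - \left(-6\right) \left(-54\right) \frac{1}{2767} = \frac{2445}{9904} - \left(-6\right) \left(-54\right) \frac{1}{2767} = \frac{2445}{9904} - \frac{324}{2767} = \frac{3556419}{27404368}$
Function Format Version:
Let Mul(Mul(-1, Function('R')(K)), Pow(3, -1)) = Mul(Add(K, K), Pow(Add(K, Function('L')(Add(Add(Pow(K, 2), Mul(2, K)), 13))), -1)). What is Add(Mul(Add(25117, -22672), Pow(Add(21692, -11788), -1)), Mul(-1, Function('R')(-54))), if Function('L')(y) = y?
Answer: Rational(3556419, 27404368) ≈ 0.12978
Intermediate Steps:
Function('R')(K) = Mul(-6, K, Pow(Add(13, Pow(K, 2), Mul(3, K)), -1)) (Function('R')(K) = Mul(-3, Mul(Add(K, K), Pow(Add(K, Add(Add(Pow(K, 2), Mul(2, K)), 13)), -1))) = Mul(-3, Mul(Mul(2, K), Pow(Add(K, Add(13, Pow(K, 2), Mul(2, K))), -1))) = Mul(-3, Mul(Mul(2, K), Pow(Add(13, Pow(K, 2), Mul(3, K)), -1))) = Mul(-3, Mul(2, K, Pow(Add(13, Pow(K, 2), Mul(3, K)), -1))) = Mul(-6, K, Pow(Add(13, Pow(K, 2), Mul(3, K)), -1)))
Add(Mul(Add(25117, -22672), Pow(Add(21692, -11788), -1)), Mul(-1, Function('R')(-54))) = Add(Mul(Add(25117, -22672), Pow(Add(21692, -11788), -1)), Mul(-1, Mul(-6, -54, Pow(Add(13, Pow(-54, 2), Mul(3, -54)), -1)))) = Add(Mul(2445, Pow(9904, -1)), Mul(-1, Mul(-6, -54, Pow(Add(13, 2916, -162), -1)))) = Add(Mul(2445, Rational(1, 9904)), Mul(-1, Mul(-6, -54, Pow(2767, -1)))) = Add(Rational(2445, 9904), Mul(-1, Mul(-6, -54, Rational(1, 2767)))) = Add(Rational(2445, 9904), Mul(-1, Rational(324, 2767))) = Add(Rational(2445, 9904), Rational(-324, 2767)) = Rational(3556419, 27404368)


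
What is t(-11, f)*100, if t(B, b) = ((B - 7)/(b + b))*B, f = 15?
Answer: 660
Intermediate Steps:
t(B, b) = B*(-7 + B)/(2*b) (t(B, b) = ((-7 + B)/((2*b)))*B = ((-7 + B)*(1/(2*b)))*B = ((-7 + B)/(2*b))*B = B*(-7 + B)/(2*b))
t(-11, f)*100 = ((½)*(-11)*(-7 - 11)/15)*100 = ((½)*(-11)*(1/15)*(-18))*100 = (33/5)*100 = 660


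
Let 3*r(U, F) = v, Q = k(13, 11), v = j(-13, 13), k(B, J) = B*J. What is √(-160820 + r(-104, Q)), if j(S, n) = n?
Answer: 41*I*√861/3 ≈ 401.02*I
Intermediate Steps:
v = 13
Q = 143 (Q = 13*11 = 143)
r(U, F) = 13/3 (r(U, F) = (⅓)*13 = 13/3)
√(-160820 + r(-104, Q)) = √(-160820 + 13/3) = √(-482447/3) = 41*I*√861/3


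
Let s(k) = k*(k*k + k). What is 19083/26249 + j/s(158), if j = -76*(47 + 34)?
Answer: 6298675422/8682460477 ≈ 0.72545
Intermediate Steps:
j = -6156 (j = -76*81 = -6156)
s(k) = k*(k + k**2) (s(k) = k*(k**2 + k) = k*(k + k**2))
19083/26249 + j/s(158) = 19083/26249 - 6156*1/(24964*(1 + 158)) = 19083*(1/26249) - 6156/(24964*159) = 19083/26249 - 6156/3969276 = 19083/26249 - 6156*1/3969276 = 19083/26249 - 513/330773 = 6298675422/8682460477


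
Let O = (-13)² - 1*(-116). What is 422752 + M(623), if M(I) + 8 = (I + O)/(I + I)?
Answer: 263369966/623 ≈ 4.2274e+5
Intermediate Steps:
O = 285 (O = 169 + 116 = 285)
M(I) = -8 + (285 + I)/(2*I) (M(I) = -8 + (I + 285)/(I + I) = -8 + (285 + I)/((2*I)) = -8 + (285 + I)*(1/(2*I)) = -8 + (285 + I)/(2*I))
422752 + M(623) = 422752 + (15/2)*(19 - 1*623)/623 = 422752 + (15/2)*(1/623)*(19 - 623) = 422752 + (15/2)*(1/623)*(-604) = 422752 - 4530/623 = 263369966/623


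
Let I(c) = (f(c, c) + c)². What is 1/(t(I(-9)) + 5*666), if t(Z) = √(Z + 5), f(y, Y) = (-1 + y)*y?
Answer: 1665/5541167 - 7*√134/11082334 ≈ 0.00029317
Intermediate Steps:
f(y, Y) = y*(-1 + y)
I(c) = (c + c*(-1 + c))² (I(c) = (c*(-1 + c) + c)² = (c + c*(-1 + c))²)
t(Z) = √(5 + Z)
1/(t(I(-9)) + 5*666) = 1/(√(5 + (-9)⁴) + 5*666) = 1/(√(5 + 6561) + 3330) = 1/(√6566 + 3330) = 1/(7*√134 + 3330) = 1/(3330 + 7*√134)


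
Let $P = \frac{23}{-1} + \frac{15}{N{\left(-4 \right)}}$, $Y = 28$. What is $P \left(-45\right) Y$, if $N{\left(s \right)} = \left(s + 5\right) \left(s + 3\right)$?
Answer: $47880$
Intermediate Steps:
$N{\left(s \right)} = \left(3 + s\right) \left(5 + s\right)$ ($N{\left(s \right)} = \left(5 + s\right) \left(3 + s\right) = \left(3 + s\right) \left(5 + s\right)$)
$P = -38$ ($P = \frac{23}{-1} + \frac{15}{15 + \left(-4\right)^{2} + 8 \left(-4\right)} = 23 \left(-1\right) + \frac{15}{15 + 16 - 32} = -23 + \frac{15}{-1} = -23 + 15 \left(-1\right) = -23 - 15 = -38$)
$P \left(-45\right) Y = \left(-38\right) \left(-45\right) 28 = 1710 \cdot 28 = 47880$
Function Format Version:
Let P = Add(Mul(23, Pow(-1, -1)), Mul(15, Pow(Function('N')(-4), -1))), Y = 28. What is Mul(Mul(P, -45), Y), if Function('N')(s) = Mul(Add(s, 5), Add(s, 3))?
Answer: 47880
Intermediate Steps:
Function('N')(s) = Mul(Add(3, s), Add(5, s)) (Function('N')(s) = Mul(Add(5, s), Add(3, s)) = Mul(Add(3, s), Add(5, s)))
P = -38 (P = Add(Mul(23, Pow(-1, -1)), Mul(15, Pow(Add(15, Pow(-4, 2), Mul(8, -4)), -1))) = Add(Mul(23, -1), Mul(15, Pow(Add(15, 16, -32), -1))) = Add(-23, Mul(15, Pow(-1, -1))) = Add(-23, Mul(15, -1)) = Add(-23, -15) = -38)
Mul(Mul(P, -45), Y) = Mul(Mul(-38, -45), 28) = Mul(1710, 28) = 47880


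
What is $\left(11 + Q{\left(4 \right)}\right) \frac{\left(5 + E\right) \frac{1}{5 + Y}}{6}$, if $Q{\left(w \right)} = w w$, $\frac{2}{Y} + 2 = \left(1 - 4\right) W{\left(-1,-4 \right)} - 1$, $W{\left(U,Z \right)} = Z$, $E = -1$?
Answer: $\frac{162}{47} \approx 3.4468$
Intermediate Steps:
$Y = \frac{2}{9}$ ($Y = \frac{2}{-2 - \left(1 - \left(1 - 4\right) \left(-4\right)\right)} = \frac{2}{-2 - -11} = \frac{2}{-2 + \left(12 - 1\right)} = \frac{2}{-2 + 11} = \frac{2}{9} \approx 0.22222$)
$Q{\left(w \right)} = w^{2}$
$\left(11 + Q{\left(4 \right)}\right) \frac{\left(5 + E\right) \frac{1}{5 + Y}}{6} = \left(11 + 4^{2}\right) \frac{\left(5 - 1\right) \frac{1}{5 + \frac{2}{9}}}{6} = \left(11 + 16\right) \frac{4}{\frac{47}{9}} \cdot \frac{1}{6} = 27 \cdot 4 \cdot \frac{9}{47} \cdot \frac{1}{6} = 27 \cdot \frac{36}{47} \cdot \frac{1}{6} = 27 \cdot \frac{6}{47} = \frac{162}{47}$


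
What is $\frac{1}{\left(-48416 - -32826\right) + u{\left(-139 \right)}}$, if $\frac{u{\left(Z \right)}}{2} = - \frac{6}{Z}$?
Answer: $- \frac{139}{2166998} \approx -6.4144 \cdot 10^{-5}$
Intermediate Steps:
$u{\left(Z \right)} = - \frac{12}{Z}$ ($u{\left(Z \right)} = 2 \left(- \frac{6}{Z}\right) = - \frac{12}{Z}$)
$\frac{1}{\left(-48416 - -32826\right) + u{\left(-139 \right)}} = \frac{1}{\left(-48416 - -32826\right) - \frac{12}{-139}} = \frac{1}{\left(-48416 + 32826\right) - - \frac{12}{139}} = \frac{1}{-15590 + \frac{12}{139}} = \frac{1}{- \frac{2166998}{139}} = - \frac{139}{2166998}$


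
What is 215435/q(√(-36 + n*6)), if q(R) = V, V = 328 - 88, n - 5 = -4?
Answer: 43087/48 ≈ 897.65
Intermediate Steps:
n = 1 (n = 5 - 4 = 1)
V = 240
q(R) = 240
215435/q(√(-36 + n*6)) = 215435/240 = 215435*(1/240) = 43087/48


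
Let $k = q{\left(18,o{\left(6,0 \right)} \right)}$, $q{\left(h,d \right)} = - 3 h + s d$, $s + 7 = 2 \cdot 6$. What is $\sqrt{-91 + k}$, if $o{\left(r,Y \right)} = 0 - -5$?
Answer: $2 i \sqrt{30} \approx 10.954 i$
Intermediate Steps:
$s = 5$ ($s = -7 + 2 \cdot 6 = -7 + 12 = 5$)
$o{\left(r,Y \right)} = 5$ ($o{\left(r,Y \right)} = 0 + 5 = 5$)
$q{\left(h,d \right)} = - 3 h + 5 d$
$k = -29$ ($k = \left(-3\right) 18 + 5 \cdot 5 = -54 + 25 = -29$)
$\sqrt{-91 + k} = \sqrt{-91 - 29} = \sqrt{-120} = 2 i \sqrt{30}$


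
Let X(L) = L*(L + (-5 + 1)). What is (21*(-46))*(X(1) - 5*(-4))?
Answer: -16422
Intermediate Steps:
X(L) = L*(-4 + L) (X(L) = L*(L - 4) = L*(-4 + L))
(21*(-46))*(X(1) - 5*(-4)) = (21*(-46))*(1*(-4 + 1) - 5*(-4)) = -966*(1*(-3) + 20) = -966*(-3 + 20) = -966*17 = -16422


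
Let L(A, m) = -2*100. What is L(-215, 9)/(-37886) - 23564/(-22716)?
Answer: 112161113/107577297 ≈ 1.0426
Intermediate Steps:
L(A, m) = -200
L(-215, 9)/(-37886) - 23564/(-22716) = -200/(-37886) - 23564/(-22716) = -200*(-1/37886) - 23564*(-1/22716) = 100/18943 + 5891/5679 = 112161113/107577297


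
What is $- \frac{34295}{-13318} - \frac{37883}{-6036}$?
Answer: $\frac{355765207}{40193724} \approx 8.8513$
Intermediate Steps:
$- \frac{34295}{-13318} - \frac{37883}{-6036} = \left(-34295\right) \left(- \frac{1}{13318}\right) - - \frac{37883}{6036} = \frac{34295}{13318} + \frac{37883}{6036} = \frac{355765207}{40193724}$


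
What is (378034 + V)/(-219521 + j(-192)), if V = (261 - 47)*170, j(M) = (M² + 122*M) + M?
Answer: -414414/206273 ≈ -2.0091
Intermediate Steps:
j(M) = M² + 123*M
V = 36380 (V = 214*170 = 36380)
(378034 + V)/(-219521 + j(-192)) = (378034 + 36380)/(-219521 - 192*(123 - 192)) = 414414/(-219521 - 192*(-69)) = 414414/(-219521 + 13248) = 414414/(-206273) = 414414*(-1/206273) = -414414/206273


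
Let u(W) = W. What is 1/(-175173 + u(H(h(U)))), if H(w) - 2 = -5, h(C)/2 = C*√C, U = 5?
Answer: -1/175176 ≈ -5.7085e-6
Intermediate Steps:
h(C) = 2*C^(3/2) (h(C) = 2*(C*√C) = 2*C^(3/2))
H(w) = -3 (H(w) = 2 - 5 = -3)
1/(-175173 + u(H(h(U)))) = 1/(-175173 - 3) = 1/(-175176) = -1/175176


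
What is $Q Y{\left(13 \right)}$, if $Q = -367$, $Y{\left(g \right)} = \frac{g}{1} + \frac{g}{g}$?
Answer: $-5138$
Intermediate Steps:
$Y{\left(g \right)} = 1 + g$ ($Y{\left(g \right)} = g 1 + 1 = g + 1 = 1 + g$)
$Q Y{\left(13 \right)} = - 367 \left(1 + 13\right) = \left(-367\right) 14 = -5138$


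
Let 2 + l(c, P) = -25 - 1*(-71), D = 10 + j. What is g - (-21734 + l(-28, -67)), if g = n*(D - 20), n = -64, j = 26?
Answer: 20666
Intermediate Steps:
D = 36 (D = 10 + 26 = 36)
l(c, P) = 44 (l(c, P) = -2 + (-25 - 1*(-71)) = -2 + (-25 + 71) = -2 + 46 = 44)
g = -1024 (g = -64*(36 - 20) = -64*16 = -1024)
g - (-21734 + l(-28, -67)) = -1024 - (-21734 + 44) = -1024 - 1*(-21690) = -1024 + 21690 = 20666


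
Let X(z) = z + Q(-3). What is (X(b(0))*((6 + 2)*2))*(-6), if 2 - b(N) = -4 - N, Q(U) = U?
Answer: -288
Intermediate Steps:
b(N) = 6 + N (b(N) = 2 - (-4 - N) = 2 + (4 + N) = 6 + N)
X(z) = -3 + z (X(z) = z - 3 = -3 + z)
(X(b(0))*((6 + 2)*2))*(-6) = ((-3 + (6 + 0))*((6 + 2)*2))*(-6) = ((-3 + 6)*(8*2))*(-6) = (3*16)*(-6) = 48*(-6) = -288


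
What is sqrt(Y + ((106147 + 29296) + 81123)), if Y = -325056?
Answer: I*sqrt(108490) ≈ 329.38*I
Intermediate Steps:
sqrt(Y + ((106147 + 29296) + 81123)) = sqrt(-325056 + ((106147 + 29296) + 81123)) = sqrt(-325056 + (135443 + 81123)) = sqrt(-325056 + 216566) = sqrt(-108490) = I*sqrt(108490)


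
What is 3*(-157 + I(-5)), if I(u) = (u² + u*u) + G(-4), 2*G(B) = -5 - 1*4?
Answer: -669/2 ≈ -334.50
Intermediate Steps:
G(B) = -9/2 (G(B) = (-5 - 1*4)/2 = (-5 - 4)/2 = (½)*(-9) = -9/2)
I(u) = -9/2 + 2*u² (I(u) = (u² + u*u) - 9/2 = (u² + u²) - 9/2 = 2*u² - 9/2 = -9/2 + 2*u²)
3*(-157 + I(-5)) = 3*(-157 + (-9/2 + 2*(-5)²)) = 3*(-157 + (-9/2 + 2*25)) = 3*(-157 + (-9/2 + 50)) = 3*(-157 + 91/2) = 3*(-223/2) = -669/2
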